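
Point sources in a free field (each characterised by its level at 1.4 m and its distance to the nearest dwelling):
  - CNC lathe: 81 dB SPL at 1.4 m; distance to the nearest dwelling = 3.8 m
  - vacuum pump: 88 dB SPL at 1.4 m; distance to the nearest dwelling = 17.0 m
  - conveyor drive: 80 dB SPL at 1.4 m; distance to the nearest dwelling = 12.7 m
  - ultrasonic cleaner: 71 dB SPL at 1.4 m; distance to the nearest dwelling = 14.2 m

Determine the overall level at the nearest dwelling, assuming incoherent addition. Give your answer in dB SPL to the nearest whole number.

Apply inverse-square spreading to bring every level to the receiver, then sum 10^(L/10).
CNC lathe: 81 − 20·log₁₀(3.8/1.4) = 81 − 8.67 = 72.33 dB SPL.
vacuum pump: 88 − 20·log₁₀(17.0/1.4) = 88 − 21.69 = 66.31 dB SPL.
conveyor drive: 80 − 20·log₁₀(12.7/1.4) = 80 − 19.15 = 60.85 dB SPL.
ultrasonic cleaner: 71 − 20·log₁₀(14.2/1.4) = 71 − 20.12 = 50.88 dB SPL.
Σ 10^(L/10) = 2.270e+07 → L_total = 10·log₁₀(2.270e+07) = 73.56 dB SPL.

74 dB SPL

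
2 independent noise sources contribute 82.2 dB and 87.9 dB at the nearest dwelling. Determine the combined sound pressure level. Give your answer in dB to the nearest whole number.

89 dB

Incoherent sources combine by intensity addition: L_total = 10·log₁₀(Σ 10^(L_i/10)).
Σ 10^(L/10) = 10^(82.2/10) + 10^(87.9/10) = 7.826e+08.
L_total = 10·log₁₀(7.826e+08) = 88.94 dB.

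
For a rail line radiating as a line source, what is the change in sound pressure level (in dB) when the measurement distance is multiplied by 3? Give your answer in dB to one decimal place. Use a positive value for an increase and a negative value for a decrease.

A line source loses 3 dB per doubling of distance; generally ΔL = −10·log₁₀(r₂/r₁).
ΔL = −10·log₁₀(3) = -4.77 dB.

-4.8 dB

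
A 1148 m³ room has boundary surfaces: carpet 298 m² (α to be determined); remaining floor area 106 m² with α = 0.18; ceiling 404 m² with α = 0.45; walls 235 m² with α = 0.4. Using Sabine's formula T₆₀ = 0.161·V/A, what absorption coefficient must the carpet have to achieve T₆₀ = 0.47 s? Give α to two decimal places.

From T₆₀ = 0.161·V/A, the target T₆₀ = 0.47 s needs A = 0.161·1148/0.47 = 393.25 m².
Absorption from the other surfaces = 106·0.18 + 404·0.45 + 235·0.4 = 294.88 m², so the carpet must supply 98.37 m² over 298 m².
α = 98.37/298 = 0.330.

0.33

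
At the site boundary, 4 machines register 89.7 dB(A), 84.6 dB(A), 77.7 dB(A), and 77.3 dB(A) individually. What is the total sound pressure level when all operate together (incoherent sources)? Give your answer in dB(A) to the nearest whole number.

For uncorrelated sources the intensities add, so convert each level to linear form, sum, and take 10·log₁₀ of the total.
Σ 10^(L/10) = 10^(89.7/10) + 10^(84.6/10) + 10^(77.7/10) + 10^(77.3/10) = 1.334e+09.
L_total = 10·log₁₀(1.334e+09) = 91.25 dB(A).

91 dB(A)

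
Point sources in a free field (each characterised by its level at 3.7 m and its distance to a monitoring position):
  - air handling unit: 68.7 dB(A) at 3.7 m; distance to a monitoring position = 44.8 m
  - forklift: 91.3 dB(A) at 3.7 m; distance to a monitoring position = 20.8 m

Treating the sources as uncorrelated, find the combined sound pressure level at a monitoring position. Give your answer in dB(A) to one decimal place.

Propagate each source to the receiver with L = L_ref − 20·log₁₀(r/r_ref), then add intensities.
air handling unit: 68.7 − 20·log₁₀(44.8/3.7) = 68.7 − 21.66 = 47.04 dB(A).
forklift: 91.3 − 20·log₁₀(20.8/3.7) = 91.3 − 15.00 = 76.30 dB(A).
Σ 10^(L/10) = 4.274e+07 → L_total = 10·log₁₀(4.274e+07) = 76.31 dB(A).

76.3 dB(A)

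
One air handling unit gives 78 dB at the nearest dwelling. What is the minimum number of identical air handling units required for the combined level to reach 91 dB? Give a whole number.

The shortfall is 91 − 78 = 13.0 dB, and N units add 10·log₁₀ N, so need 10·log₁₀ N ≥ 13.0.
N ≥ 10^(13.0/10) = 19.953, so N = 20.

20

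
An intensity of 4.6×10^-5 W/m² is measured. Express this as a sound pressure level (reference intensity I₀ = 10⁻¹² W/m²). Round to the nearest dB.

I/I₀ = 4.6×10^-5/10⁻¹² = 4.6×10^7, and L = 10·log₁₀(I/I₀).
L = 10·(0.6628 + 7) = 76.63 dB.

77 dB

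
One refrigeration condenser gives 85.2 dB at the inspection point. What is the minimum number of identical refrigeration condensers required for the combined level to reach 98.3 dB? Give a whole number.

The shortfall is 98.3 − 85.2 = 13.1 dB, and N units add 10·log₁₀ N, so need 10·log₁₀ N ≥ 13.1.
N ≥ 10^(13.1/10) = 20.417, so N = 21.

21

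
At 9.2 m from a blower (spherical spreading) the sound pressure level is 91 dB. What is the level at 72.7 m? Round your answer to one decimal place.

For a point source, L₂ = L₁ − 20·log₁₀(r₂/r₁).
L₂ = 91 − 20·log₁₀(72.7/9.2) = 91 − 17.955 = 73.05 dB.

73.0 dB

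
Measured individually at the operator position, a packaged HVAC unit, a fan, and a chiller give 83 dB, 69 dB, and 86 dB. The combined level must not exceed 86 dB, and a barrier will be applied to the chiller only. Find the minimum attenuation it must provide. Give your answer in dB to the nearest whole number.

3 dB

Everything except the chiller sums to 10^(83/10) + 10^(69/10) = 2.075e+08 in linear terms, 83.17 dB.
To meet 86 dB overall, the treated chiller may contribute at most 10^(86/10) − 2.075e+08 = 1.906e+08, i.e. 82.80 dB.
Required insertion loss = 86 − 82.80 = 3.20 dB.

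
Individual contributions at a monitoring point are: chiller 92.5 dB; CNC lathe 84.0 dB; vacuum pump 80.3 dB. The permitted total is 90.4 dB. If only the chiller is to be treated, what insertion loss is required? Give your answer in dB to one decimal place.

3.8 dB

The untreated sources together contribute 10^(84.0/10) + 10^(80.3/10) = 3.583e+08, i.e. 85.54 dB.
To meet 90.4 dB overall, the treated chiller may contribute at most 10^(90.4/10) − 3.583e+08 = 7.381e+08, i.e. 88.68 dB.
So the chiller must be reduced from 92.5 to 88.68 dB: IL = 3.82 dB.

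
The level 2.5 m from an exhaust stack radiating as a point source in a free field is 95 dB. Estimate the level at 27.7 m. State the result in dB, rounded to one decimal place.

Point-source attenuation: ΔL = 20·log₁₀(r₂/r₁) = 20·log₁₀(27.7/2.5) = 20.891 dB.
L₂ = 95 − 20·log₁₀(27.7/2.5) = 95 − 20.891 = 74.11 dB.

74.1 dB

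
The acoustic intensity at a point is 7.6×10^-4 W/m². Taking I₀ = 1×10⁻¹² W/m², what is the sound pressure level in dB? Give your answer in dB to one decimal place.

88.8 dB

L = 10·log₁₀(I/I₀) = 10·log₁₀(7.6×10^-4/10⁻¹²) = 10·log₁₀(7.6×10^8).
L = 10·(0.8808 + 8) = 88.81 dB.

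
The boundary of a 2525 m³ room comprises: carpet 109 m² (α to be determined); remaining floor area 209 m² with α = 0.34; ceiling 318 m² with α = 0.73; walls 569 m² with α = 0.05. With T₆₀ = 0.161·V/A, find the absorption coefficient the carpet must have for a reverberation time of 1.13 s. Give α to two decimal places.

From T₆₀ = 0.161·V/A, the target T₆₀ = 1.13 s needs A = 0.161·2525/1.13 = 359.76 m².
Absorption from the other surfaces = 209·0.34 + 318·0.73 + 569·0.05 = 331.65 m², so the carpet must supply 28.11 m² over 109 m².
α = 28.11/109 = 0.258.

0.26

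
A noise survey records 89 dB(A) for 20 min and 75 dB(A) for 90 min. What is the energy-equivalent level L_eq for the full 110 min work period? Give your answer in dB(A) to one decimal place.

Weight each interval's intensity by its duration and average over T = 110 min:
Σ tᵢ·10^(Lᵢ/10) = 20·10^(89/10) + 90·10^(75/10) = 1.873e+10.
L_eq = 10·log₁₀(1.873e+10/110) = 82.31 dB(A).

82.3 dB(A)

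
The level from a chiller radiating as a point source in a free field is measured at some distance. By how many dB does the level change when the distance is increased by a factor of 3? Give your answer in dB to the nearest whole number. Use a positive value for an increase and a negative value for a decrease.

With spherical spreading the level changes by −20·log₁₀(r₂/r₁).
ΔL = −20·log₁₀(3) = -9.54 dB.

-10 dB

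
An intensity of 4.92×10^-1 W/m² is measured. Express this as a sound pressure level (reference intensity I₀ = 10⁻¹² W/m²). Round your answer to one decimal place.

116.9 dB

I/I₀ = 4.92×10^-1/10⁻¹² = 4.92×10^11, and L = 10·log₁₀(I/I₀).
L = 10·(0.6920 + 11) = 116.92 dB.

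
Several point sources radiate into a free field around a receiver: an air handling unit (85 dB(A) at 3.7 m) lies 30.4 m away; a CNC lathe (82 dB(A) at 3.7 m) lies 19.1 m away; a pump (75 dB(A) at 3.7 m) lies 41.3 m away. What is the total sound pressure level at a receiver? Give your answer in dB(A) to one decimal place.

First find each source's level at the receiver (point-source: −20·log₁₀(r/r_ref)), then combine on an intensity basis.
air handling unit: 85 − 20·log₁₀(30.4/3.7) = 85 − 18.29 = 66.71 dB(A).
CNC lathe: 82 − 20·log₁₀(19.1/3.7) = 82 − 14.26 = 67.74 dB(A).
pump: 75 − 20·log₁₀(41.3/3.7) = 75 − 20.95 = 54.05 dB(A).
Σ 10^(L/10) = 1.089e+07 → L_total = 10·log₁₀(1.089e+07) = 70.37 dB(A).

70.4 dB(A)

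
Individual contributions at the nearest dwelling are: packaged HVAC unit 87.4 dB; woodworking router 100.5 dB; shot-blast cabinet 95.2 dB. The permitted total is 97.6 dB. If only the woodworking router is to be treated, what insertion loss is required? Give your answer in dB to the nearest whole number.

8 dB

The untreated sources together contribute 10^(87.4/10) + 10^(95.2/10) = 3.861e+09, i.e. 95.87 dB.
The limit corresponds to 10^(97.6/10) = 5.754e+09; subtracting the fixed part leaves 1.894e+09 for the woodworking router, i.e. 92.77 dB.
So the woodworking router must be reduced from 100.5 to 92.77 dB: IL = 7.73 dB.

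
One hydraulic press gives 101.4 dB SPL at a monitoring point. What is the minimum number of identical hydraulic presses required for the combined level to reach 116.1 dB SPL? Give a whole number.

30

N identical sources give L₁ + 10·log₁₀ N, so require 10·log₁₀ N ≥ 116.1 − 101.4 = 14.7 dB.
N ≥ 10^(14.7/10) = 29.512, so N = 30.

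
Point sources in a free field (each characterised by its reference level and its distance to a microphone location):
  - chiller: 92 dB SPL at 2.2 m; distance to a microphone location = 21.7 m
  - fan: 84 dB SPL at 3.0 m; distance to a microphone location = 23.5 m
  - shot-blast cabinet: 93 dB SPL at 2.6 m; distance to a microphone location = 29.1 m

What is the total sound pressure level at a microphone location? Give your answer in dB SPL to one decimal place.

75.6 dB SPL

First find each source's level at the receiver (point-source: −20·log₁₀(r/r_ref)), then combine on an intensity basis.
chiller: 92 − 20·log₁₀(21.7/2.2) = 92 − 19.88 = 72.12 dB SPL.
fan: 84 − 20·log₁₀(23.5/3.0) = 84 − 17.88 = 66.12 dB SPL.
shot-blast cabinet: 93 − 20·log₁₀(29.1/2.6) = 93 − 20.98 = 72.02 dB SPL.
Σ 10^(L/10) = 3.631e+07 → L_total = 10·log₁₀(3.631e+07) = 75.60 dB SPL.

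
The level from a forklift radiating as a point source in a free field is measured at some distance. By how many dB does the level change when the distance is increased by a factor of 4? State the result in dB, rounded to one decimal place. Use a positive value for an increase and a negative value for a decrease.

A point source loses 6 dB per doubling of distance; generally ΔL = −20·log₁₀(r₂/r₁).
ΔL = −20·log₁₀(4) = -12.04 dB.

-12.0 dB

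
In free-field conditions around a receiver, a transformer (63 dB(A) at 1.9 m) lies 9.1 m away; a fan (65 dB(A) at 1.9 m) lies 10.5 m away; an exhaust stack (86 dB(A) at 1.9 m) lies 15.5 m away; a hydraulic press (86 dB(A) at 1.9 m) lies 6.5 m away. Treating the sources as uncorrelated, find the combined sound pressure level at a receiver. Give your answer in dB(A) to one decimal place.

Propagate each source to the receiver with L = L_ref − 20·log₁₀(r/r_ref), then add intensities.
transformer: 63 − 20·log₁₀(9.1/1.9) = 63 − 13.61 = 49.39 dB(A).
fan: 65 − 20·log₁₀(10.5/1.9) = 65 − 14.85 = 50.15 dB(A).
exhaust stack: 86 − 20·log₁₀(15.5/1.9) = 86 − 18.23 = 67.77 dB(A).
hydraulic press: 86 − 20·log₁₀(6.5/1.9) = 86 − 10.68 = 75.32 dB(A).
Σ 10^(L/10) = 4.019e+07 → L_total = 10·log₁₀(4.019e+07) = 76.04 dB(A).

76.0 dB(A)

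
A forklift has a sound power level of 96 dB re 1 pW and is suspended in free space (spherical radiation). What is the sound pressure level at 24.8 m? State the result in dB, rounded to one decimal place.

Free-field spherical radiation: L_p = L_w − 10·log₁₀(4π·r²), r = 24.8 m.
4π·r² = 7729 m², 10·log₁₀ of that is 38.881 dB.
L_p = 96 − 38.881 = 57.12 dB.

57.1 dB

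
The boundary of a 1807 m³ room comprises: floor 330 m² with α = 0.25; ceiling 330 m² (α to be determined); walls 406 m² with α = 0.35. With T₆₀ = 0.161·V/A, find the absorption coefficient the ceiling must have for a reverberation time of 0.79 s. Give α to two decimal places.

Required total absorption A = 0.161·1807/0.79 = 368.26 m².
Absorption from the other surfaces = 330·0.25 + 406·0.35 = 224.60 m², so the ceiling must supply 143.66 m² over 330 m².
α = 143.66/330 = 0.435.

0.44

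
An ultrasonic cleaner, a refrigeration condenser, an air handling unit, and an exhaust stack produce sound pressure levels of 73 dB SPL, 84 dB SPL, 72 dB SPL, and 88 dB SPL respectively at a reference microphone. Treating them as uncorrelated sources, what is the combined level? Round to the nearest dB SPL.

For uncorrelated sources the intensities add, so convert each level to linear form, sum, and take 10·log₁₀ of the total.
Σ 10^(L/10) = 10^(73/10) + 10^(84/10) + 10^(72/10) + 10^(88/10) = 9.179e+08.
L_total = 10·log₁₀(9.179e+08) = 89.63 dB SPL.

90 dB SPL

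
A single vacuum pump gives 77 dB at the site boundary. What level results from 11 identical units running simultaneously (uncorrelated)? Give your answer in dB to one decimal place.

L_total = L₁ + 10·log₁₀ N for N identical incoherent sources.
L_total = 77 + 10·log₁₀(11) = 77 + 10.414 = 87.41 dB.

87.4 dB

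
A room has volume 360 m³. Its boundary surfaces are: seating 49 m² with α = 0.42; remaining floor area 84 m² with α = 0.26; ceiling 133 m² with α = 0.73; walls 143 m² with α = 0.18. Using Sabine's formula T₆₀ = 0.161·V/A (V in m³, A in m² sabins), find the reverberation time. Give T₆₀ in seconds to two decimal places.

0.35 s

Summing Sᵢαᵢ: 49·0.42 + 84·0.26 + 133·0.73 + 143·0.18 = 165.25 m².
T₆₀ = 0.161 × 360 / 165.25 = 0.351 s.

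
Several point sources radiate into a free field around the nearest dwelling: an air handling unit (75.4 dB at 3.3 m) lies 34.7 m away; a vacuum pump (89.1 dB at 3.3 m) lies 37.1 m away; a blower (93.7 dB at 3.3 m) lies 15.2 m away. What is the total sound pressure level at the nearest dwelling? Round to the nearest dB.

81 dB

Apply inverse-square spreading to bring every level to the receiver, then sum 10^(L/10).
air handling unit: 75.4 − 20·log₁₀(34.7/3.3) = 75.4 − 20.44 = 54.96 dB.
vacuum pump: 89.1 − 20·log₁₀(37.1/3.3) = 89.1 − 21.02 = 68.08 dB.
blower: 93.7 − 20·log₁₀(15.2/3.3) = 93.7 − 13.27 = 80.43 dB.
Σ 10^(L/10) = 1.172e+08 → L_total = 10·log₁₀(1.172e+08) = 80.69 dB.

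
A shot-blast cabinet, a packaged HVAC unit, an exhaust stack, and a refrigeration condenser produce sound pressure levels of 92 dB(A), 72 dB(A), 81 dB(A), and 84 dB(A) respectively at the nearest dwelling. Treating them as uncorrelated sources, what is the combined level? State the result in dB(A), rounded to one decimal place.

93.0 dB(A)

Incoherent sources combine by intensity addition: L_total = 10·log₁₀(Σ 10^(L_i/10)).
Σ 10^(L/10) = 10^(92/10) + 10^(72/10) + 10^(81/10) + 10^(84/10) = 1.978e+09.
L_total = 10·log₁₀(1.978e+09) = 92.96 dB(A).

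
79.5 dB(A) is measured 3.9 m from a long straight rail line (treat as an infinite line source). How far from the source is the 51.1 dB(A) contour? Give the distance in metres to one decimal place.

The 28.4 dB drop corresponds to a distance ratio of 10^(28.4/10) for a line source.
r₂ = 3.9·10^((79.5−51.1)/10) = 3.9·10^(28.4/10) = 2698.14 m.

2698.1 m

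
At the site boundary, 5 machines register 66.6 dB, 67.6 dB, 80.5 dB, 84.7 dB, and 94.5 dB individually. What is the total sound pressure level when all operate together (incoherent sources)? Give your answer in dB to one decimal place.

95.1 dB

Incoherent sources combine by intensity addition: L_total = 10·log₁₀(Σ 10^(L_i/10)).
Σ 10^(L/10) = 10^(66.6/10) + 10^(67.6/10) + 10^(80.5/10) + 10^(84.7/10) + 10^(94.5/10) = 3.236e+09.
L_total = 10·log₁₀(3.236e+09) = 95.10 dB.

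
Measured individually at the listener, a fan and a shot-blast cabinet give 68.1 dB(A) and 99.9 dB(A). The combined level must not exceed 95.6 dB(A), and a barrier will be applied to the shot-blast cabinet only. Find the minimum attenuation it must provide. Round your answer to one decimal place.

Fixed contribution from the other source: Σ 10^(L/10) = 10^(68.1/10) = 6.457e+06 (68.10 dB(A)).
To meet 95.6 dB(A) overall, the treated shot-blast cabinet may contribute at most 10^(95.6/10) − 6.457e+06 = 3.624e+09, i.e. 95.59 dB(A).
So the shot-blast cabinet must be reduced from 99.9 to 95.59 dB(A): IL = 4.31 dB.

4.3 dB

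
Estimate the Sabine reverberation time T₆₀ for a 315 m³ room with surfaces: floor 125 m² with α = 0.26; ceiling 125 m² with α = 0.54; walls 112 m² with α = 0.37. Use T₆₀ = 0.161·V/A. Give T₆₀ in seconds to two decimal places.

0.36 s

Total absorption A = 125·0.26 + 125·0.54 + 112·0.37 = 141.44 m² sabins.
T₆₀ = 0.161 × 315 / 141.44 = 0.359 s.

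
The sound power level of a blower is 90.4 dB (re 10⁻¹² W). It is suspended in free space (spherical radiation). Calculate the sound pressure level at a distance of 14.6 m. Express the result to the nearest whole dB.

56 dB

L_p = L_w − 10·log₁₀(4π·r²) with r = 14.6 m.
4π·r² = 2679 m², 10·log₁₀ of that is 34.279 dB.
L_p = 90.4 − 34.279 = 56.12 dB.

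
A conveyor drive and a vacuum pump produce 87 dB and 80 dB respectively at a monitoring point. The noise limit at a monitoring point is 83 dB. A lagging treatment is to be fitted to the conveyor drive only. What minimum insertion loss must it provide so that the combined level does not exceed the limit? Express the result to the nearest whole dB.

Fixed contribution from the other source: Σ 10^(L/10) = 10^(80/10) = 1.000e+08 (80.00 dB).
To meet 83 dB overall, the treated conveyor drive may contribute at most 10^(83/10) − 1.000e+08 = 9.953e+07, i.e. 79.98 dB.
So the conveyor drive must be reduced from 87 to 79.98 dB: IL = 7.02 dB.

7 dB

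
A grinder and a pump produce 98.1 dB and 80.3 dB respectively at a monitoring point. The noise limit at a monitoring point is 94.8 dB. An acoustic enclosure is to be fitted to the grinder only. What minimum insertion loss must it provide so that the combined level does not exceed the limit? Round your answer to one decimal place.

3.5 dB

Fixed contribution from the other source: Σ 10^(L/10) = 10^(80.3/10) = 1.072e+08 (80.30 dB).
The limit corresponds to 10^(94.8/10) = 3.020e+09; subtracting the fixed part leaves 2.913e+09 for the grinder, i.e. 94.64 dB.
Required insertion loss = 98.1 − 94.64 = 3.46 dB.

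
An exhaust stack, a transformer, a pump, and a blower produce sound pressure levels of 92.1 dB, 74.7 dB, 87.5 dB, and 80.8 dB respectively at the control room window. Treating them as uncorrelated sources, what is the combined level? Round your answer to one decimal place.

For uncorrelated sources the intensities add, so convert each level to linear form, sum, and take 10·log₁₀ of the total.
Σ 10^(L/10) = 10^(92.1/10) + 10^(74.7/10) + 10^(87.5/10) + 10^(80.8/10) = 2.334e+09.
L_total = 10·log₁₀(2.334e+09) = 93.68 dB.

93.7 dB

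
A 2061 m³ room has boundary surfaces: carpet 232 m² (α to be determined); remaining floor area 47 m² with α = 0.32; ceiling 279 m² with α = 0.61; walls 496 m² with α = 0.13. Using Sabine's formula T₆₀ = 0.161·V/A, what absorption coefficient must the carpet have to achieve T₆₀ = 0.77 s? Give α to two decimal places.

Required total absorption A = 0.161·2061/0.77 = 430.94 m².
Absorption from the other surfaces = 47·0.32 + 279·0.61 + 496·0.13 = 249.71 m², so the carpet must supply 181.23 m² over 232 m².
α = 181.23/232 = 0.781.

0.78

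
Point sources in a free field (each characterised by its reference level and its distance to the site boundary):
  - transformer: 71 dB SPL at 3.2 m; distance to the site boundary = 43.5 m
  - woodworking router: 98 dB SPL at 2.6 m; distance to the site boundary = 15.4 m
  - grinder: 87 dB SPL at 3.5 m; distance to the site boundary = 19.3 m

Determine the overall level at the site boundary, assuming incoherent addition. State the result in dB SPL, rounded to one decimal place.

First find each source's level at the receiver (point-source: −20·log₁₀(r/r_ref)), then combine on an intensity basis.
transformer: 71 − 20·log₁₀(43.5/3.2) = 71 − 22.67 = 48.33 dB SPL.
woodworking router: 98 − 20·log₁₀(15.4/2.6) = 98 − 15.45 = 82.55 dB SPL.
grinder: 87 − 20·log₁₀(19.3/3.5) = 87 − 14.83 = 72.17 dB SPL.
Σ 10^(L/10) = 1.964e+08 → L_total = 10·log₁₀(1.964e+08) = 82.93 dB SPL.

82.9 dB SPL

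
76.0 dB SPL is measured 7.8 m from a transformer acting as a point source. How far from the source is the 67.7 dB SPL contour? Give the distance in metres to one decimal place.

The 8.3 dB drop corresponds to a distance ratio of 10^(8.3/20) for a point source.
r₂ = 7.8·10^((76.0−67.7)/20) = 7.8·10^(8.3/20) = 20.28 m.

20.3 m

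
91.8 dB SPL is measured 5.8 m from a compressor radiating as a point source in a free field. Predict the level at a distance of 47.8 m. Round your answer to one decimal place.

73.5 dB SPL

Spherical spreading from a point source gives a 20·log₁₀(r₂/r₁) drop.
L₂ = 91.8 − 20·log₁₀(47.8/5.8) = 91.8 − 18.320 = 73.48 dB SPL.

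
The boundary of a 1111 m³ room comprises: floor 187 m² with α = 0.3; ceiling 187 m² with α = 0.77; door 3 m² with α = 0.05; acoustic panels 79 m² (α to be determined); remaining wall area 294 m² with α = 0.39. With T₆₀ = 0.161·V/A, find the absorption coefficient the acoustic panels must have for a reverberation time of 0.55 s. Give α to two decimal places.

0.13

Required total absorption A = 0.161·1111/0.55 = 325.22 m².
Absorption from the other surfaces = 187·0.3 + 187·0.77 + 3·0.05 + 294·0.39 = 314.90 m², so the acoustic panels must supply 10.32 m² over 79 m².
α = 10.32/79 = 0.131.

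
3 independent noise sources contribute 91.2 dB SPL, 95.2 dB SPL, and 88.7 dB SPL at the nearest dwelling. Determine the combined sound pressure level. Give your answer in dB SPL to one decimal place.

For uncorrelated sources the intensities add, so convert each level to linear form, sum, and take 10·log₁₀ of the total.
Σ 10^(L/10) = 10^(91.2/10) + 10^(95.2/10) + 10^(88.7/10) = 5.371e+09.
L_total = 10·log₁₀(5.371e+09) = 97.30 dB SPL.

97.3 dB SPL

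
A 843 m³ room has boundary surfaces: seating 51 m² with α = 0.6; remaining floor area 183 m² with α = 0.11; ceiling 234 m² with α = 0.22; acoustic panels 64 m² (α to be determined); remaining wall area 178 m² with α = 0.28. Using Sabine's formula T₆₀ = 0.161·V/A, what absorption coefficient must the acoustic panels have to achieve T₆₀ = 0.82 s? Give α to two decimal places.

A = 0.161·V/T₆₀ = 0.161·843/0.82 = 165.52 m² sabins.
Absorption from the other surfaces = 51·0.6 + 183·0.11 + 234·0.22 + 178·0.28 = 152.05 m², so the acoustic panels must supply 13.47 m² over 64 m².
α = 13.47/64 = 0.210.

0.21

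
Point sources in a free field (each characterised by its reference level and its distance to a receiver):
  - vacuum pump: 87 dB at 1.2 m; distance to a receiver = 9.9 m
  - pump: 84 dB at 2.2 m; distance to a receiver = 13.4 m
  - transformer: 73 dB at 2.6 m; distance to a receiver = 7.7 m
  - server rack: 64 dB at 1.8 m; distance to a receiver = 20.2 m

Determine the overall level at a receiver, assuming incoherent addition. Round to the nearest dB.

72 dB

Apply inverse-square spreading to bring every level to the receiver, then sum 10^(L/10).
vacuum pump: 87 − 20·log₁₀(9.9/1.2) = 87 − 18.33 = 68.67 dB.
pump: 84 − 20·log₁₀(13.4/2.2) = 84 − 15.69 = 68.31 dB.
transformer: 73 − 20·log₁₀(7.7/2.6) = 73 − 9.43 = 63.57 dB.
server rack: 64 − 20·log₁₀(20.2/1.8) = 64 − 21.00 = 43.00 dB.
Σ 10^(L/10) = 1.643e+07 → L_total = 10·log₁₀(1.643e+07) = 72.16 dB.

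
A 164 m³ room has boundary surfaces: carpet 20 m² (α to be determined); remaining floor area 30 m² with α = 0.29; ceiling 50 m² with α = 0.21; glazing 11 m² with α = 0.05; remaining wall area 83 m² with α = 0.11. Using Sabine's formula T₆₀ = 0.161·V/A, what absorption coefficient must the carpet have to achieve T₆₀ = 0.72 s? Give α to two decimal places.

0.39

From T₆₀ = 0.161·V/A, the target T₆₀ = 0.72 s needs A = 0.161·164/0.72 = 36.67 m².
Absorption from the other surfaces = 30·0.29 + 50·0.21 + 11·0.05 + 83·0.11 = 28.88 m², so the carpet must supply 7.79 m² over 20 m².
α = 7.79/20 = 0.390.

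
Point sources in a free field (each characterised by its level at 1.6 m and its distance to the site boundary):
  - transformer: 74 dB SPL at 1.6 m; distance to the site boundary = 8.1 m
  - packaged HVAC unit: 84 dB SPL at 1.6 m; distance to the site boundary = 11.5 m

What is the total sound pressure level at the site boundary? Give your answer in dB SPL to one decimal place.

First find each source's level at the receiver (point-source: −20·log₁₀(r/r_ref)), then combine on an intensity basis.
transformer: 74 − 20·log₁₀(8.1/1.6) = 74 − 14.09 = 59.91 dB SPL.
packaged HVAC unit: 84 − 20·log₁₀(11.5/1.6) = 84 − 17.13 = 66.87 dB SPL.
Σ 10^(L/10) = 5.842e+06 → L_total = 10·log₁₀(5.842e+06) = 67.67 dB SPL.

67.7 dB SPL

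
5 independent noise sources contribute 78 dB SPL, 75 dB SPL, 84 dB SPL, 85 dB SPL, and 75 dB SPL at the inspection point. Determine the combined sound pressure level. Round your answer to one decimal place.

For uncorrelated sources the intensities add, so convert each level to linear form, sum, and take 10·log₁₀ of the total.
Σ 10^(L/10) = 10^(78/10) + 10^(75/10) + 10^(84/10) + 10^(85/10) + 10^(75/10) = 6.938e+08.
L_total = 10·log₁₀(6.938e+08) = 88.41 dB SPL.

88.4 dB SPL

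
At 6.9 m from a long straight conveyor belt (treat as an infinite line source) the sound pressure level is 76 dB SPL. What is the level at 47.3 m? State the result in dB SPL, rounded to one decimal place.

67.6 dB SPL

Line-source attenuation: ΔL = 10·log₁₀(r₂/r₁) = 10·log₁₀(47.3/6.9) = 8.360 dB.
L₂ = 76 − 10·log₁₀(47.3/6.9) = 76 − 8.360 = 67.64 dB SPL.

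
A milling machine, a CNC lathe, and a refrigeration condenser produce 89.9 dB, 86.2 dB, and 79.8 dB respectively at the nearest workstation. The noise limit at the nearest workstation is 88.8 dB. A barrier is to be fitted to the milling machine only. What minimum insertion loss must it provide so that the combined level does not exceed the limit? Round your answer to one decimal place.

The untreated sources together contribute 10^(86.2/10) + 10^(79.8/10) = 5.124e+08, i.e. 87.10 dB.
To meet 88.8 dB overall, the treated milling machine may contribute at most 10^(88.8/10) − 5.124e+08 = 2.462e+08, i.e. 83.91 dB.
Required insertion loss = 89.9 − 83.91 = 5.99 dB.

6.0 dB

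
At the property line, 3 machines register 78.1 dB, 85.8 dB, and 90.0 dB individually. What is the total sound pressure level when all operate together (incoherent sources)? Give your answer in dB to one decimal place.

For uncorrelated sources the intensities add, so convert each level to linear form, sum, and take 10·log₁₀ of the total.
Σ 10^(L/10) = 10^(78.1/10) + 10^(85.8/10) + 10^(90.0/10) = 1.445e+09.
L_total = 10·log₁₀(1.445e+09) = 91.60 dB.

91.6 dB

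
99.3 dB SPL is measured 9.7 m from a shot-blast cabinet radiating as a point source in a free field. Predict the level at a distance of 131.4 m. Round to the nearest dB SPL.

For a point source, L₂ = L₁ − 20·log₁₀(r₂/r₁).
L₂ = 99.3 − 20·log₁₀(131.4/9.7) = 99.3 − 22.636 = 76.66 dB SPL.

77 dB SPL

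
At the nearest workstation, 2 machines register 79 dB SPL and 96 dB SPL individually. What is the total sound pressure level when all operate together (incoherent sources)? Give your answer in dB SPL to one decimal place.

96.1 dB SPL

Incoherent sources combine by intensity addition: L_total = 10·log₁₀(Σ 10^(L_i/10)).
Σ 10^(L/10) = 10^(79/10) + 10^(96/10) = 4.061e+09.
L_total = 10·log₁₀(4.061e+09) = 96.09 dB SPL.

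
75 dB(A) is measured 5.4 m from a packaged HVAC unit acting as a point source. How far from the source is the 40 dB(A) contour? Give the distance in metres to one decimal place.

The 35.0 dB drop corresponds to a distance ratio of 10^(35.0/20) for a point source.
r₂ = 5.4·10^((75−40)/20) = 5.4·10^(35.0/20) = 303.66 m.

303.7 m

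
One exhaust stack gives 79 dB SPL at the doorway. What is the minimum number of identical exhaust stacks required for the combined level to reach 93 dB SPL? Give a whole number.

The shortfall is 93 − 79 = 14.0 dB, and N units add 10·log₁₀ N, so need 10·log₁₀ N ≥ 14.0.
N ≥ 10^(14.0/10) = 25.119, so N = 26.

26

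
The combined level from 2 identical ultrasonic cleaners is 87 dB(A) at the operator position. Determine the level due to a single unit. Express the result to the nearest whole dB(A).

84 dB(A)

Dividing the total intensity by 2 lowers the level by 10·log₁₀ 2 = 3.010 dB: L₁ = 87 − 3.010.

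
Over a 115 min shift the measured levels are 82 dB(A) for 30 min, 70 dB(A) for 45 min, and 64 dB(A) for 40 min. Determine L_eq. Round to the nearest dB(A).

77 dB(A)

Weight each interval's intensity by its duration and average over T = 115 min:
Σ tᵢ·10^(Lᵢ/10) = 30·10^(82/10) + 45·10^(70/10) + 40·10^(64/10) = 5.305e+09.
L_eq = 10·log₁₀(5.305e+09/115) = 76.64 dB(A).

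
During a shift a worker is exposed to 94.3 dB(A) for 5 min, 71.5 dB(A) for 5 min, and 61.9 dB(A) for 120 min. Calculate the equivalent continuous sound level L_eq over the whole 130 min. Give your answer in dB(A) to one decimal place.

Weight each interval's intensity by its duration and average over T = 130 min:
Σ tᵢ·10^(Lᵢ/10) = 5·10^(94.3/10) + 5·10^(71.5/10) + 120·10^(61.9/10) = 1.371e+10.
L_eq = 10·log₁₀(1.371e+10/130) = 80.23 dB(A).

80.2 dB(A)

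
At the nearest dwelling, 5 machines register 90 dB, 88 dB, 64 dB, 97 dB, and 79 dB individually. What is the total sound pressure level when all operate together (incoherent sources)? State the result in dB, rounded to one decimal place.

98.3 dB

Incoherent sources combine by intensity addition: L_total = 10·log₁₀(Σ 10^(L_i/10)).
Σ 10^(L/10) = 10^(90/10) + 10^(88/10) + 10^(64/10) + 10^(97/10) + 10^(79/10) = 6.725e+09.
L_total = 10·log₁₀(6.725e+09) = 98.28 dB.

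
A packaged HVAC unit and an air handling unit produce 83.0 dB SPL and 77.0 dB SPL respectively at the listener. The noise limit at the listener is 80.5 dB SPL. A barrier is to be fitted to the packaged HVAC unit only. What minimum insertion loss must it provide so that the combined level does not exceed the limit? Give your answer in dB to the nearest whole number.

The untreated sources together contribute 10^(77.0/10) = 5.012e+07, i.e. 77.00 dB SPL.
To meet 80.5 dB SPL overall, the treated packaged HVAC unit may contribute at most 10^(80.5/10) − 5.012e+07 = 6.208e+07, i.e. 77.93 dB SPL.
So the packaged HVAC unit must be reduced from 83.0 to 77.93 dB SPL: IL = 5.07 dB.

5 dB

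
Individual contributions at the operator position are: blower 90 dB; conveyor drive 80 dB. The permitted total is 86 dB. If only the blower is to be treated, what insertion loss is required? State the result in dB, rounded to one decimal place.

Fixed contribution from the other source: Σ 10^(L/10) = 10^(80/10) = 1.000e+08 (80.00 dB).
To meet 86 dB overall, the treated blower may contribute at most 10^(86/10) − 1.000e+08 = 2.981e+08, i.e. 84.74 dB.
Required insertion loss = 90 − 84.74 = 5.26 dB.

5.3 dB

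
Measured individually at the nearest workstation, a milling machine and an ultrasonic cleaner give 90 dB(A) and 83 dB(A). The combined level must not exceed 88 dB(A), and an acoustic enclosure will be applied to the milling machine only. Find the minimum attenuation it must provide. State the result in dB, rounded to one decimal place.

The untreated sources together contribute 10^(83/10) = 1.995e+08, i.e. 83.00 dB(A).
The limit corresponds to 10^(88/10) = 6.310e+08; subtracting the fixed part leaves 4.314e+08 for the milling machine, i.e. 86.35 dB(A).
Required insertion loss = 90 − 86.35 = 3.65 dB.

3.7 dB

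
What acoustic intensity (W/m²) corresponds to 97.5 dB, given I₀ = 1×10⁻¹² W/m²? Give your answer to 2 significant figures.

0.0056 W/m²

L = 10·log₁₀(I/I₀) ⇒ I = I₀·10^(L/10) = 10⁻¹² × 10^9.75.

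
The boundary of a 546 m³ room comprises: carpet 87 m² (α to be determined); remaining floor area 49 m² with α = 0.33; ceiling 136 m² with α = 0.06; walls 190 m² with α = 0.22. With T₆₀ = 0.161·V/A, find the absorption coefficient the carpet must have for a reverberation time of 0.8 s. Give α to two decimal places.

0.50

Required total absorption A = 0.161·546/0.8 = 109.88 m².
Absorption from the other surfaces = 49·0.33 + 136·0.06 + 190·0.22 = 66.13 m², so the carpet must supply 43.75 m² over 87 m².
α = 43.75/87 = 0.503.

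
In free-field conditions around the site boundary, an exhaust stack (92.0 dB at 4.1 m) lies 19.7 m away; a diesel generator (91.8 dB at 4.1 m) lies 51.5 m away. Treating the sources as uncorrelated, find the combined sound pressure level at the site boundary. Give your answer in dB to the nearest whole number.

79 dB

Propagate each source to the receiver with L = L_ref − 20·log₁₀(r/r_ref), then add intensities.
exhaust stack: 92.0 − 20·log₁₀(19.7/4.1) = 92.0 − 13.63 = 78.37 dB.
diesel generator: 91.8 − 20·log₁₀(51.5/4.1) = 91.8 − 21.98 = 69.82 dB.
Σ 10^(L/10) = 7.824e+07 → L_total = 10·log₁₀(7.824e+07) = 78.93 dB.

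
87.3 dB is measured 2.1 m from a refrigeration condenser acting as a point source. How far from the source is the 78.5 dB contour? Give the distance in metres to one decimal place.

Point-source spreading drops the level by 20·log₁₀(r₂/r₁); inverting, r₂/r₁ = 10^(ΔL/20).
r₂ = 2.1·10^((87.3−78.5)/20) = 2.1·10^(8.8/20) = 5.78 m.

5.8 m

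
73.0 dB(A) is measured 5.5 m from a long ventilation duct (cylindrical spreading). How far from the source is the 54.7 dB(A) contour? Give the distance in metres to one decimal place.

371.8 m

Line-source spreading drops the level by 10·log₁₀(r₂/r₁); inverting, r₂/r₁ = 10^(ΔL/10).
r₂ = 5.5·10^((73.0−54.7)/10) = 5.5·10^(18.3/10) = 371.85 m.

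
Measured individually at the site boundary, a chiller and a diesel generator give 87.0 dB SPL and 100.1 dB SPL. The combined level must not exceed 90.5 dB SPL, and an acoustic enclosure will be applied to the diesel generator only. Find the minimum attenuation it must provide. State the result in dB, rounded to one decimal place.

Fixed contribution from the other source: Σ 10^(L/10) = 10^(87.0/10) = 5.012e+08 (87.00 dB SPL).
To meet 90.5 dB SPL overall, the treated diesel generator may contribute at most 10^(90.5/10) − 5.012e+08 = 6.208e+08, i.e. 87.93 dB SPL.
So the diesel generator must be reduced from 100.1 to 87.93 dB SPL: IL = 12.17 dB.

12.2 dB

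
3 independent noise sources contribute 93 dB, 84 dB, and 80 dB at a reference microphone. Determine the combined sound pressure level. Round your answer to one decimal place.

For uncorrelated sources the intensities add, so convert each level to linear form, sum, and take 10·log₁₀ of the total.
Σ 10^(L/10) = 10^(93/10) + 10^(84/10) + 10^(80/10) = 2.346e+09.
L_total = 10·log₁₀(2.346e+09) = 93.70 dB.

93.7 dB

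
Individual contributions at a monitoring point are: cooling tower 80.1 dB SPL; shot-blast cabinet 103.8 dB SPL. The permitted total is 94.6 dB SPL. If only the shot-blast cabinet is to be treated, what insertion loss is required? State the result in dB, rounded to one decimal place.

9.4 dB

Everything except the shot-blast cabinet sums to 10^(80.1/10) = 1.023e+08 in linear terms, 80.10 dB SPL.
To meet 94.6 dB SPL overall, the treated shot-blast cabinet may contribute at most 10^(94.6/10) − 1.023e+08 = 2.782e+09, i.e. 94.44 dB SPL.
So the shot-blast cabinet must be reduced from 103.8 to 94.44 dB SPL: IL = 9.36 dB.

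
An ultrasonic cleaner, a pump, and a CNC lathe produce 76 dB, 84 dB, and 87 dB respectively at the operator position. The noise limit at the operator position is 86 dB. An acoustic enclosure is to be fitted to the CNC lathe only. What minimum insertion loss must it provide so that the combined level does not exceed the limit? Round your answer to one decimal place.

The untreated sources together contribute 10^(76/10) + 10^(84/10) = 2.910e+08, i.e. 84.64 dB.
To meet 86 dB overall, the treated CNC lathe may contribute at most 10^(86/10) − 2.910e+08 = 1.071e+08, i.e. 80.30 dB.
So the CNC lathe must be reduced from 87 to 80.30 dB: IL = 6.70 dB.

6.7 dB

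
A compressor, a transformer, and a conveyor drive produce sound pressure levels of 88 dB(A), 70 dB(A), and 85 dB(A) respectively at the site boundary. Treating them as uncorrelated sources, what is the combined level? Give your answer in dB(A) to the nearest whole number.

For uncorrelated sources the intensities add, so convert each level to linear form, sum, and take 10·log₁₀ of the total.
Σ 10^(L/10) = 10^(88/10) + 10^(70/10) + 10^(85/10) = 9.572e+08.
L_total = 10·log₁₀(9.572e+08) = 89.81 dB(A).

90 dB(A)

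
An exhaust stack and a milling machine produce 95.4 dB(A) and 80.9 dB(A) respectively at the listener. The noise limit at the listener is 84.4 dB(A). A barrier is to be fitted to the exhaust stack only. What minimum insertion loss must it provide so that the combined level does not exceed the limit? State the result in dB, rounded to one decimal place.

13.6 dB

Fixed contribution from the other source: Σ 10^(L/10) = 10^(80.9/10) = 1.230e+08 (80.90 dB(A)).
To meet 84.4 dB(A) overall, the treated exhaust stack may contribute at most 10^(84.4/10) − 1.230e+08 = 1.524e+08, i.e. 81.83 dB(A).
Required insertion loss = 95.4 − 81.83 = 13.57 dB.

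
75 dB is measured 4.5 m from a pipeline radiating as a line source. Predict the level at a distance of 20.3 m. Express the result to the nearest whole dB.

68 dB

For a line source, L₂ = L₁ − 10·log₁₀(r₂/r₁).
L₂ = 75 − 10·log₁₀(20.3/4.5) = 75 − 6.543 = 68.46 dB.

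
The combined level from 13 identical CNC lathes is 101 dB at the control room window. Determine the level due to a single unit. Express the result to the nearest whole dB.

13 equal contributions raise the level by 10·log₁₀ 13 = 11.139 dB, so each unit alone gives 101 − 11.139.

90 dB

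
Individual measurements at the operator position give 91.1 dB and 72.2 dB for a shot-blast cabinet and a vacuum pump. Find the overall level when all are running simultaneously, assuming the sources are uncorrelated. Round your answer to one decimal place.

Incoherent sources combine by intensity addition: L_total = 10·log₁₀(Σ 10^(L_i/10)).
Σ 10^(L/10) = 10^(91.1/10) + 10^(72.2/10) = 1.305e+09.
L_total = 10·log₁₀(1.305e+09) = 91.16 dB.

91.2 dB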